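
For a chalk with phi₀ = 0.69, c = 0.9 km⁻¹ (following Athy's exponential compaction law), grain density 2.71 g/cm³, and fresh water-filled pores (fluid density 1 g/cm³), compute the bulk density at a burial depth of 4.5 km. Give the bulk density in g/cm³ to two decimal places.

Porosity at depth: phi = 0.69·exp(−0.9×4.5) = 0.69×0.0174 = 0.0120
Bulk density: ρ_b = (1−phi)ρ_g + phi·ρ_f = 0.9880×2.71 + 0.0120×1
       = 2.677 + 0.012 = 2.689 g/cm³

2.69 g/cm³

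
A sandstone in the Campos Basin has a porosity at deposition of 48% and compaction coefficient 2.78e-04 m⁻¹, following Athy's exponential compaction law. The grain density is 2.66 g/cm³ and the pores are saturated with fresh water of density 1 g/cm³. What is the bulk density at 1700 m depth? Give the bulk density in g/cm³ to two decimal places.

2.16 g/cm³

Working in km (1 km = 1000 m; c in km⁻¹ = c in m⁻¹ × 1000):
Porosity at depth: φ = 0.48·exp(−0.278×1.7) = 0.48×0.6234 = 0.2992
Bulk density: ρ_b = (1−φ)ρ_g + φ·ρ_f = 0.7008×2.66 + 0.2992×1
       = 1.864 + 0.299 = 2.163 g/cm³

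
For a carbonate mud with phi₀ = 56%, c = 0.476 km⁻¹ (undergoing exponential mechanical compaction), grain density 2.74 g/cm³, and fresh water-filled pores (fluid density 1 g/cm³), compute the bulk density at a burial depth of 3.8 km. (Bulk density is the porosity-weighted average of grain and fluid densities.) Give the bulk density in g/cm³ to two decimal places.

2.58 g/cm³

Porosity at depth: phi = 0.56·exp(−0.476×3.8) = 0.56×0.1639 = 0.0918
Bulk density: ρ_b = (1−phi)ρ_g + phi·ρ_f = 0.9082×2.74 + 0.0918×1
       = 2.489 + 0.092 = 2.580 g/cm³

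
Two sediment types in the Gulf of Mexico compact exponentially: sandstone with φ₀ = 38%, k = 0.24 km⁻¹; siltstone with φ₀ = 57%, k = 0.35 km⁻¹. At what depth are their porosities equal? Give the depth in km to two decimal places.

3.69 km

Set φ₀ₐ e^(−kₐd) = φ₀ᵦ e^(−kᵦd) ⇒ ln(φ₀ₐ/φ₀ᵦ) = (kₐ − kᵦ)·d
d = ln(0.38/0.57) / (0.24 − 0.35) = -0.4055 / -0.11 = 3.686 km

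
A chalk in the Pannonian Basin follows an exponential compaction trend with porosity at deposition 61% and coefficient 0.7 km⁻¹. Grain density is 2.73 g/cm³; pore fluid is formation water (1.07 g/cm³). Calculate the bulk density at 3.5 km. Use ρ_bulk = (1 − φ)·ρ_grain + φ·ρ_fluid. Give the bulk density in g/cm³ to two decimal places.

2.64 g/cm³

Porosity at depth: phi = 0.61·exp(−0.7×3.5) = 0.61×0.0863 = 0.0526
Bulk density: ρ_b = (1−phi)ρ_g + phi·ρ_f = 0.9474×2.73 + 0.0526×1.07
       = 2.586 + 0.056 = 2.643 g/cm³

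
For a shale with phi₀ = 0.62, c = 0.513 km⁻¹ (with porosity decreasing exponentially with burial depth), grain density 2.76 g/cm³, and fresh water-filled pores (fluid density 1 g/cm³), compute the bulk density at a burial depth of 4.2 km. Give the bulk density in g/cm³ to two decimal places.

Porosity at depth: phi = 0.62·exp(−0.513×4.2) = 0.62×0.1159 = 0.0719
Bulk density: ρ_b = (1−phi)ρ_g + phi·ρ_f = 0.9281×2.76 + 0.0719×1
       = 2.562 + 0.072 = 2.633 g/cm³

2.63 g/cm³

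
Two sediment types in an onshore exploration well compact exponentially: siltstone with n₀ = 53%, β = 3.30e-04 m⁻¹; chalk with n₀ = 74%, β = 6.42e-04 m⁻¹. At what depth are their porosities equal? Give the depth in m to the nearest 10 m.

1070 m

Working in km (1 km = 1000 m; β in km⁻¹ = β in m⁻¹ × 1000):
Set n₀ₐ e^(−βₐZ) = n₀ᵦ e^(−βᵦZ) ⇒ ln(n₀ₐ/n₀ᵦ) = (βₐ − βᵦ)·Z
Z = ln(0.53/0.74) / (0.33 − 0.642) = -0.3338 / -0.312 = 1.070 km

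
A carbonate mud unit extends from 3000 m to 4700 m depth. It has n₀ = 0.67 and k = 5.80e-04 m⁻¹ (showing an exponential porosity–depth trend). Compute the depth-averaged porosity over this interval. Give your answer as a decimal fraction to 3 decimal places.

0.075

Working in km (1 km = 1000 m; k in km⁻¹ = k in m⁻¹ × 1000):
⟨n⟩ = (1/(Z₂−Z₁)) ∫ n₀ e^(−kZ) dZ = n₀·(e^(−k·Z₁) − e^(−k·Z₂)) / (k·(Z₂−Z₁))
e^(−0.58×3) = 0.1755; e^(−0.58×4.7) = 0.0655
⟨n⟩ = 0.67 × (0.1755 − 0.0655) / (0.58 × 1.7) = 0.67 × 0.1116 = 0.0748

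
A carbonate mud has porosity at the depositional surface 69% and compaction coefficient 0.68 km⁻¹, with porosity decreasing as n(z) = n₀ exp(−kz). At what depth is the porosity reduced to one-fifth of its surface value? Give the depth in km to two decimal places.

2.37 km

n/n₀ = 1/5 ⇒ exp(−k·z) = 1/5 ⇒ z = ln(5) / k
z = 1.6094 / 0.68 = 2.367 km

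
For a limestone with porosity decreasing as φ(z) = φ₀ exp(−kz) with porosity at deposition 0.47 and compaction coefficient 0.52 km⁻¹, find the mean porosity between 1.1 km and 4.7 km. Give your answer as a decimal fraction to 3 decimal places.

⟨φ⟩ = (1/(z₂−z₁)) ∫ φ₀ e^(−kz) dz = φ₀·(e^(−k·z₁) − e^(−k·z₂)) / (k·(z₂−z₁))
e^(−0.52×1.1) = 0.5644; e^(−0.52×4.7) = 0.0868
⟨φ⟩ = 0.47 × (0.5644 − 0.0868) / (0.52 × 3.6) = 0.47 × 0.2551 = 0.1199

0.120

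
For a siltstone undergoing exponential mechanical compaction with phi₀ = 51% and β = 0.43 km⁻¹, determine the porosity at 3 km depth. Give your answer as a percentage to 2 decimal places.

14.04%

phi = phi₀·exp(−β·Z) = 0.51 × exp(−0.43 × 3) = 0.51 × exp(−1.29)
  = 0.51 × 0.2753 = 0.1404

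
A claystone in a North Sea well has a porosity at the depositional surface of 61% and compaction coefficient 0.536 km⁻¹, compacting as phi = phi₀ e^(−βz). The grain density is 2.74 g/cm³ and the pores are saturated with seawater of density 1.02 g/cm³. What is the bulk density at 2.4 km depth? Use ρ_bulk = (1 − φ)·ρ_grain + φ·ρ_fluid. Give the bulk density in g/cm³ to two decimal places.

2.45 g/cm³

Porosity at depth: phi = 0.61·exp(−0.536×2.4) = 0.61×0.2763 = 0.1685
Bulk density: ρ_b = (1−phi)ρ_g + phi·ρ_f = 0.8315×2.74 + 0.1685×1.02
       = 2.278 + 0.172 = 2.450 g/cm³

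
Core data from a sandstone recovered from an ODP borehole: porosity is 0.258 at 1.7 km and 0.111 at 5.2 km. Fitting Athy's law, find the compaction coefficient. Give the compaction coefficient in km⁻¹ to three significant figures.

0.241 km⁻¹

Athy: n(Z) = n₀ e^(−kZ) ⇒ n₁/n₂ = e^{k(Z₂−Z₁)} ⇒ k = ln(n₁/n₂)/(Z₂−Z₁)
k = ln(0.258/0.111) / (5.2 − 1.7) = ln(2.324) / 3.5 = 0.8434 / 3.5 = 0.241 km⁻¹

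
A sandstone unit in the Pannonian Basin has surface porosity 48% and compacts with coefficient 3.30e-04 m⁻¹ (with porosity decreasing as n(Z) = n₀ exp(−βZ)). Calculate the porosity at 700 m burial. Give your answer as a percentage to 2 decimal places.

Working in km (1 km = 1000 m; β in km⁻¹ = β in m⁻¹ × 1000):
n = n₀·exp(−β·Z) = 0.48 × exp(−0.33 × 0.7) = 0.48 × exp(−0.231)
  = 0.48 × 0.7937 = 0.3810

38.10%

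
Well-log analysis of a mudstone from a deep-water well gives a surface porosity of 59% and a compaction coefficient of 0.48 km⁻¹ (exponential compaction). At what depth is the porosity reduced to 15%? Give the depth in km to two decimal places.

Invert Athy's law: z = ln(n₀/n) / k
z = ln(0.59/0.15) / 0.48 = ln(3.933) / 0.48 = 1.3695 / 0.48 = 2.853 km

2.85 km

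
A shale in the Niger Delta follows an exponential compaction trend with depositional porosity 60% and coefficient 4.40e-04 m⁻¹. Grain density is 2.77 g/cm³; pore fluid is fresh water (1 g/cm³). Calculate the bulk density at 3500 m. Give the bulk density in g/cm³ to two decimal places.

2.54 g/cm³

Working in km (1 km = 1000 m; β in km⁻¹ = β in m⁻¹ × 1000):
Porosity at depth: phi = 0.6·exp(−0.44×3.5) = 0.6×0.2144 = 0.1286
Bulk density: ρ_b = (1−phi)ρ_g + phi·ρ_f = 0.8714×2.77 + 0.1286×1
       = 2.414 + 0.129 = 2.542 g/cm³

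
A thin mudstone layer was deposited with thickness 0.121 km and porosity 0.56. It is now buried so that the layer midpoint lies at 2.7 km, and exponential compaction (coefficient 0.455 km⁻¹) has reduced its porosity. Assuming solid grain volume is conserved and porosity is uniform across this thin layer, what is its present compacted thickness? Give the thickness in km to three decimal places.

Porosity at 2.7 km: n = 0.56·exp(−0.455×2.7) = 0.1639
Solid-volume conservation: h(1−n) = h₀(1−n₀) ⇒ h = h₀·(1−n₀)/(1−n)
h = 0.121 × (1 − 0.56)/(1 − 0.1639) = 0.121 × 0.5263 = 0.0637 km

0.064 km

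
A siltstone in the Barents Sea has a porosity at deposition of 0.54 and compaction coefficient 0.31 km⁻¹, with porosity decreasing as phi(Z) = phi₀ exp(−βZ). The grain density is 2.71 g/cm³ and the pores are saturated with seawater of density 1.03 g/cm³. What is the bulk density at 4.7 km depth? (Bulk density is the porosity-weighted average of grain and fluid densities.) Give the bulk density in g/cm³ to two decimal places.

2.50 g/cm³

Porosity at depth: phi = 0.54·exp(−0.31×4.7) = 0.54×0.2329 = 0.1258
Bulk density: ρ_b = (1−phi)ρ_g + phi·ρ_f = 0.8742×2.71 + 0.1258×1.03
       = 2.369 + 0.130 = 2.499 g/cm³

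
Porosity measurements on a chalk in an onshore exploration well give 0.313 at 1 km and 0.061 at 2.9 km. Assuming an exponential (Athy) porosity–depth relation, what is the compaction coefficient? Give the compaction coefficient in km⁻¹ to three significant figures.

Athy: phi(z) = phi₀ e^(−βz) ⇒ phi₁/phi₂ = e^{β(z₂−z₁)} ⇒ β = ln(phi₁/phi₂)/(z₂−z₁)
β = ln(0.313/0.061) / (2.9 − 1) = ln(5.131) / 1.9 = 1.6353 / 1.9 = 0.8607 km⁻¹

0.861 km⁻¹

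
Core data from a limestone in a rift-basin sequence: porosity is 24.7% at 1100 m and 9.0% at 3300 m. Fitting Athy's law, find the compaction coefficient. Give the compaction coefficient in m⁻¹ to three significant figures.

Working in km (1 km = 1000 m; k in km⁻¹ = k in m⁻¹ × 1000):
Athy: n(z) = n₀ e^(−kz) ⇒ n₁/n₂ = e^{k(z₂−z₁)} ⇒ k = ln(n₁/n₂)/(z₂−z₁)
k = ln(0.247/0.09) / (3.3 − 1.1) = ln(2.744) / 2.2 = 1.0096 / 2.2 = 0.4589 km⁻¹

0.000459 m⁻¹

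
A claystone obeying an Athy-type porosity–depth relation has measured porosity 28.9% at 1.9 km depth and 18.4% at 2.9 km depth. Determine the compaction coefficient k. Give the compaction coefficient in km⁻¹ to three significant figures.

0.451 km⁻¹

Athy: n(Z) = n₀ e^(−kZ) ⇒ n₁/n₂ = e^{k(Z₂−Z₁)} ⇒ k = ln(n₁/n₂)/(Z₂−Z₁)
k = ln(0.289/0.184) / (2.9 − 1.9) = ln(1.571) / 1 = 0.4515 / 1 = 0.4515 km⁻¹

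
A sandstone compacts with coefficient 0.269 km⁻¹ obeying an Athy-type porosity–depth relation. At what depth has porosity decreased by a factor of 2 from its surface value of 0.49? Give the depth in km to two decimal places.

2.58 km

n/n₀ = 1/2 ⇒ exp(−β·z) = 1/2 ⇒ z = ln(2) / β
z = 0.6931 / 0.269 = 2.577 km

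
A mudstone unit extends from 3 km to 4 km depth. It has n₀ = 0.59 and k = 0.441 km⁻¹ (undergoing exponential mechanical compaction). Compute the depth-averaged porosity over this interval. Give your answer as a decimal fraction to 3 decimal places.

0.127

⟨n⟩ = (1/(Z₂−Z₁)) ∫ n₀ e^(−kZ) dZ = n₀·(e^(−k·Z₁) − e^(−k·Z₂)) / (k·(Z₂−Z₁))
e^(−0.441×3) = 0.2663; e^(−0.441×4) = 0.1714
⟨n⟩ = 0.59 × (0.2663 − 0.1714) / (0.441 × 1) = 0.59 × 0.2154 = 0.1271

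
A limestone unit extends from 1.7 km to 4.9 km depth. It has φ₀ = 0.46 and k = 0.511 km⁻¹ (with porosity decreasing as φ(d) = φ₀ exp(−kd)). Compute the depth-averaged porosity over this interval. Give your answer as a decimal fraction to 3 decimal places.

⟨φ⟩ = (1/(d₂−d₁)) ∫ φ₀ e^(−kd) dd = φ₀·(e^(−k·d₁) − e^(−k·d₂)) / (k·(d₂−d₁))
e^(−0.511×1.7) = 0.4195; e^(−0.511×4.9) = 0.0818
⟨φ⟩ = 0.46 × (0.4195 − 0.0818) / (0.511 × 3.2) = 0.46 × 0.2065 = 0.0950

0.095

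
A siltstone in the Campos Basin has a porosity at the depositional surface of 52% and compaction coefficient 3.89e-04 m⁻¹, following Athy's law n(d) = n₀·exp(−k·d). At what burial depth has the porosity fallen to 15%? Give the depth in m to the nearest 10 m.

3200 m

Working in km (1 km = 1000 m; k in km⁻¹ = k in m⁻¹ × 1000):
Invert Athy's law: d = ln(n₀/n) / k
d = ln(0.52/0.15) / 0.389 = ln(3.467) / 0.389 = 1.2432 / 0.389 = 3.196 km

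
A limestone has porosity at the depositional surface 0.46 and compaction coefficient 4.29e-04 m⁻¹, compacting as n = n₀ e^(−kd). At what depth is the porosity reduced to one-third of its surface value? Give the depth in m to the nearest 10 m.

2560 m

Working in km (1 km = 1000 m; k in km⁻¹ = k in m⁻¹ × 1000):
n/n₀ = 1/3 ⇒ exp(−k·d) = 1/3 ⇒ d = ln(3) / k
d = 1.0986 / 0.429 = 2.561 km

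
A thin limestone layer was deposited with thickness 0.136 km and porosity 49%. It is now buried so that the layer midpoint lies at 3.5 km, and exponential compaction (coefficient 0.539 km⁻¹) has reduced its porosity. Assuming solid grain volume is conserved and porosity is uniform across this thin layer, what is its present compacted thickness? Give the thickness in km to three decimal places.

Porosity at 3.5 km: n = 0.49·exp(−0.539×3.5) = 0.0743
Solid-volume conservation: h(1−n) = h₀(1−n₀) ⇒ h = h₀·(1−n₀)/(1−n)
h = 0.136 × (1 − 0.49)/(1 − 0.0743) = 0.136 × 0.5509 = 0.0749 km

0.075 km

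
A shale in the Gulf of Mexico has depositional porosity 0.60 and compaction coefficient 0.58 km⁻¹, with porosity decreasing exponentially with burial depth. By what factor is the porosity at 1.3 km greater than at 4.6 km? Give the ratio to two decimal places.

6.78

n(Z₁)/n(Z₂) = e^(−k·Z₁)/e^(−k·Z₂) = e^{k(Z₂−Z₁)}
= exp(0.58 × 3.3) = exp(1.914) = 6.7802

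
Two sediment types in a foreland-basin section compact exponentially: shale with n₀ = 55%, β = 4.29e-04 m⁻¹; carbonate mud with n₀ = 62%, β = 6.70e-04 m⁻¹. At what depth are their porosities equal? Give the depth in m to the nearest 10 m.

500 m

Working in km (1 km = 1000 m; β in km⁻¹ = β in m⁻¹ × 1000):
Set n₀ₐ e^(−βₐz) = n₀ᵦ e^(−βᵦz) ⇒ ln(n₀ₐ/n₀ᵦ) = (βₐ − βᵦ)·z
z = ln(0.55/0.62) / (0.429 − 0.67) = -0.1198 / -0.241 = 0.497 km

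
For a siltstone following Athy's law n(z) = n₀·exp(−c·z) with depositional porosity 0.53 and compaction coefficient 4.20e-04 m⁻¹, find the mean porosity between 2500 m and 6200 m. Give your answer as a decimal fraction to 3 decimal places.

Working in km (1 km = 1000 m; c in km⁻¹ = c in m⁻¹ × 1000):
⟨n⟩ = (1/(z₂−z₁)) ∫ n₀ e^(−cz) dz = n₀·(e^(−c·z₁) − e^(−c·z₂)) / (c·(z₂−z₁))
e^(−0.42×2.5) = 0.3499; e^(−0.42×6.2) = 0.0740
⟨n⟩ = 0.53 × (0.3499 − 0.0740) / (0.42 × 3.7) = 0.53 × 0.1776 = 0.0941

0.094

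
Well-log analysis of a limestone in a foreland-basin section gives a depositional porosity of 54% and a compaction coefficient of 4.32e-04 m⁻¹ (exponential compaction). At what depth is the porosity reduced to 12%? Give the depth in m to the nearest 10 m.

Working in km (1 km = 1000 m; k in km⁻¹ = k in m⁻¹ × 1000):
Invert Athy's law: d = ln(φ₀/φ) / k
d = ln(0.54/0.12) / 0.432 = ln(4.5) / 0.432 = 1.5041 / 0.432 = 3.482 km

3480 m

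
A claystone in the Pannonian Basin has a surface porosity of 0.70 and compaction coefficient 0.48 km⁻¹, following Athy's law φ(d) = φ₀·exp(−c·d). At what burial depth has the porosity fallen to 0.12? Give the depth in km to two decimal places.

Invert Athy's law: d = ln(φ₀/φ) / c
d = ln(0.7/0.12) / 0.48 = ln(5.833) / 0.48 = 1.7636 / 0.48 = 3.674 km

3.67 km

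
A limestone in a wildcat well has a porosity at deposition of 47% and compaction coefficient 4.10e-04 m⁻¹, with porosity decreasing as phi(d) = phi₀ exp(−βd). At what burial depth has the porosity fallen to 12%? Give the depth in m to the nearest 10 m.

3330 m

Working in km (1 km = 1000 m; β in km⁻¹ = β in m⁻¹ × 1000):
Invert Athy's law: d = ln(phi₀/phi) / β
d = ln(0.47/0.12) / 0.41 = ln(3.917) / 0.41 = 1.3652 / 0.41 = 3.330 km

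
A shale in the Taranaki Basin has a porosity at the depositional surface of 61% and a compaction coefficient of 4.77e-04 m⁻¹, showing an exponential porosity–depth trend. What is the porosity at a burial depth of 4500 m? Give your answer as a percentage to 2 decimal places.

Working in km (1 km = 1000 m; k in km⁻¹ = k in m⁻¹ × 1000):
n = n₀·exp(−k·d) = 0.61 × exp(−0.477 × 4.5) = 0.61 × exp(−2.147)
  = 0.61 × 0.1169 = 0.0713

7.13%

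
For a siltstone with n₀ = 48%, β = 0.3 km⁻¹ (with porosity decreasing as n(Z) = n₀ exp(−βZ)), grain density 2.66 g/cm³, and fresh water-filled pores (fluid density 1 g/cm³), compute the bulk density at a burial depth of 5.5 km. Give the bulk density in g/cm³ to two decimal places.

Porosity at depth: n = 0.48·exp(−0.3×5.5) = 0.48×0.1920 = 0.0922
Bulk density: ρ_b = (1−n)ρ_g + n·ρ_f = 0.9078×2.66 + 0.0922×1
       = 2.415 + 0.092 = 2.507 g/cm³

2.51 g/cm³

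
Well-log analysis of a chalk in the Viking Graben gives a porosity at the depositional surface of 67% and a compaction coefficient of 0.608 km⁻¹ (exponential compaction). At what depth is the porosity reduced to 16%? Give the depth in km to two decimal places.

2.36 km

Invert Athy's law: Z = ln(φ₀/φ) / β
Z = ln(0.67/0.16) / 0.608 = ln(4.188) / 0.608 = 1.4321 / 0.608 = 2.355 km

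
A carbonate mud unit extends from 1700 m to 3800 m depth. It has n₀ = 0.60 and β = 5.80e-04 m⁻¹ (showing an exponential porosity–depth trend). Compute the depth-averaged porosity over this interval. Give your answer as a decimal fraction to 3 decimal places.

Working in km (1 km = 1000 m; β in km⁻¹ = β in m⁻¹ × 1000):
⟨n⟩ = (1/(z₂−z₁)) ∫ n₀ e^(−βz) dz = n₀·(e^(−β·z₁) − e^(−β·z₂)) / (β·(z₂−z₁))
e^(−0.58×1.7) = 0.3731; e^(−0.58×3.8) = 0.1104
⟨n⟩ = 0.6 × (0.3731 − 0.1104) / (0.58 × 2.1) = 0.6 × 0.2157 = 0.1294

0.129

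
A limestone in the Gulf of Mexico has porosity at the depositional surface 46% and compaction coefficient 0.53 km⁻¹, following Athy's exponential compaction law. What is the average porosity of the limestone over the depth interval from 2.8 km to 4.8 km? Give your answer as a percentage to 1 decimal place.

⟨n⟩ = (1/(Z₂−Z₁)) ∫ n₀ e^(−kZ) dZ = n₀·(e^(−k·Z₁) − e^(−k·Z₂)) / (k·(Z₂−Z₁))
e^(−0.53×2.8) = 0.2267; e^(−0.53×4.8) = 0.0786
⟨n⟩ = 0.46 × (0.2267 − 0.0786) / (0.53 × 2) = 0.46 × 0.1398 = 0.0643

6.4%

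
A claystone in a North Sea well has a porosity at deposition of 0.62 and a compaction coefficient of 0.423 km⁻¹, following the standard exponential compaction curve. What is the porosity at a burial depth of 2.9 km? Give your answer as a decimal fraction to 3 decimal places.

0.182

φ = φ₀·exp(−k·d) = 0.62 × exp(−0.423 × 2.9) = 0.62 × exp(−1.227)
  = 0.62 × 0.2933 = 0.1818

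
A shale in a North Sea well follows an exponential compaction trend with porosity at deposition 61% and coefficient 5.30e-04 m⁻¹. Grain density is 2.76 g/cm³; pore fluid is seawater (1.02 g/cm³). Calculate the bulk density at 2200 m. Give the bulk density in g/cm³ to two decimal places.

2.43 g/cm³

Working in km (1 km = 1000 m; β in km⁻¹ = β in m⁻¹ × 1000):
Porosity at depth: phi = 0.61·exp(−0.53×2.2) = 0.61×0.3116 = 0.1901
Bulk density: ρ_b = (1−phi)ρ_g + phi·ρ_f = 0.8099×2.76 + 0.1901×1.02
       = 2.235 + 0.194 = 2.429 g/cm³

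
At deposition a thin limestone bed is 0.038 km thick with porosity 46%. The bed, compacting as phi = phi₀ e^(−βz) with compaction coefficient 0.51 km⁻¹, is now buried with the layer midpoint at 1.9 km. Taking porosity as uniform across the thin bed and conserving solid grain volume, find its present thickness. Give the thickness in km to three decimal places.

0.025 km

Porosity at 1.9 km: phi = 0.46·exp(−0.51×1.9) = 0.1746
Solid-volume conservation: h(1−phi) = h₀(1−phi₀) ⇒ h = h₀·(1−phi₀)/(1−phi)
h = 0.038 × (1 − 0.46)/(1 − 0.1746) = 0.038 × 0.6542 = 0.0249 km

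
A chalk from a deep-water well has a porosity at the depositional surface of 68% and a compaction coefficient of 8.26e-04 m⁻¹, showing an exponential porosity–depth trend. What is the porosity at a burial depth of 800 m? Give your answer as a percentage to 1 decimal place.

Working in km (1 km = 1000 m; k in km⁻¹ = k in m⁻¹ × 1000):
φ = φ₀·exp(−k·d) = 0.68 × exp(−0.826 × 0.8) = 0.68 × exp(−0.6608)
  = 0.68 × 0.5164 = 0.3512

35.1%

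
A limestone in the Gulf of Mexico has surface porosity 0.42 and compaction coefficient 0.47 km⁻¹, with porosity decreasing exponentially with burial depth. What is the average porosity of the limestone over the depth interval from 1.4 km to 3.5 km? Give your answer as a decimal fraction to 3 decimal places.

⟨n⟩ = (1/(Z₂−Z₁)) ∫ n₀ e^(−kZ) dZ = n₀·(e^(−k·Z₁) − e^(−k·Z₂)) / (k·(Z₂−Z₁))
e^(−0.47×1.4) = 0.5179; e^(−0.47×3.5) = 0.1930
⟨n⟩ = 0.42 × (0.5179 − 0.1930) / (0.47 × 2.1) = 0.42 × 0.3292 = 0.1382

0.138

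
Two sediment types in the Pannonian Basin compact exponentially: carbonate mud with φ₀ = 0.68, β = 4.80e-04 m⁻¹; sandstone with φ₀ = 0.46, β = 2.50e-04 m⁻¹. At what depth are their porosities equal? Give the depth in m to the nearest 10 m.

1700 m

Working in km (1 km = 1000 m; β in km⁻¹ = β in m⁻¹ × 1000):
Set φ₀ₐ e^(−βₐd) = φ₀ᵦ e^(−βᵦd) ⇒ ln(φ₀ₐ/φ₀ᵦ) = (βₐ − βᵦ)·d
d = ln(0.68/0.46) / (0.48 − 0.25) = 0.3909 / 0.23 = 1.699 km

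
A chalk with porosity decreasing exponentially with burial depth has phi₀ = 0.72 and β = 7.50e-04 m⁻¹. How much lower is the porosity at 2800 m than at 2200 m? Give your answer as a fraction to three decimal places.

Working in km (1 km = 1000 m; β in km⁻¹ = β in m⁻¹ × 1000):
phi(2.2) = 0.72·e^(−0.75×2.2) = 0.1383
phi(2.8) = 0.72·e^(−0.75×2.8) = 0.0882
Δphi = 0.1383 − 0.0882 = 0.0501

0.050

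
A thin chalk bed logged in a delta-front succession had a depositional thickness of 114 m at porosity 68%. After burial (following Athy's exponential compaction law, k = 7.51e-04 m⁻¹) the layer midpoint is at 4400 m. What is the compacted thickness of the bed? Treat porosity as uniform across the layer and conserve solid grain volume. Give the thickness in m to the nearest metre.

37 m

Working in km (1 km = 1000 m; k in km⁻¹ = k in m⁻¹ × 1000):
Porosity at 4.4 km: φ = 0.68·exp(−0.751×4.4) = 0.0250
Solid-volume conservation: h(1−φ) = h₀(1−φ₀) ⇒ h = h₀·(1−φ₀)/(1−φ)
h = 0.114 × (1 − 0.68)/(1 − 0.0250) = 0.114 × 0.3282 = 0.0374 km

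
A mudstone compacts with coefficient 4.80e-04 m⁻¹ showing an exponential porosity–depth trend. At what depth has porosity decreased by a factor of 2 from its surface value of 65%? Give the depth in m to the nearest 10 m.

Working in km (1 km = 1000 m; c in km⁻¹ = c in m⁻¹ × 1000):
φ/φ₀ = 1/2 ⇒ exp(−c·d) = 1/2 ⇒ d = ln(2) / c
d = 0.6931 / 0.48 = 1.444 km

1440 m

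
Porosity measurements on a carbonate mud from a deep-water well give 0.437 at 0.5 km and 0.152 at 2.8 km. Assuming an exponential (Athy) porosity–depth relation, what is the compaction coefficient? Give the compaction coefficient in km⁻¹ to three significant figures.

0.459 km⁻¹

Athy: n(Z) = n₀ e^(−βZ) ⇒ n₁/n₂ = e^{β(Z₂−Z₁)} ⇒ β = ln(n₁/n₂)/(Z₂−Z₁)
β = ln(0.437/0.152) / (2.8 − 0.5) = ln(2.875) / 2.3 = 1.0561 / 2.3 = 0.4592 km⁻¹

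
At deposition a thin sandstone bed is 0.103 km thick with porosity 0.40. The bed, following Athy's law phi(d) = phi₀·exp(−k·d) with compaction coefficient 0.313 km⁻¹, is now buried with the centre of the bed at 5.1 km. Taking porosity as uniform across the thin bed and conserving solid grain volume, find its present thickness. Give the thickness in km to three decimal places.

0.067 km

Porosity at 5.1 km: phi = 0.4·exp(−0.313×5.1) = 0.0811
Solid-volume conservation: h(1−phi) = h₀(1−phi₀) ⇒ h = h₀·(1−phi₀)/(1−phi)
h = 0.103 × (1 − 0.4)/(1 − 0.0811) = 0.103 × 0.6529 = 0.0673 km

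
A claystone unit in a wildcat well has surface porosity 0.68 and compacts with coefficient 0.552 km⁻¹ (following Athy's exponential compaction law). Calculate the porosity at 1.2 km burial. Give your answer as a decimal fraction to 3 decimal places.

0.351

phi = phi₀·exp(−c·Z) = 0.68 × exp(−0.552 × 1.2) = 0.68 × exp(−0.6624)
  = 0.68 × 0.5156 = 0.3506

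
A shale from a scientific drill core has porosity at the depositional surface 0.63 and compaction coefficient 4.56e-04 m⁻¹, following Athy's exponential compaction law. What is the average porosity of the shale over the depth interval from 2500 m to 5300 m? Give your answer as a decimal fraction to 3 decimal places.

Working in km (1 km = 1000 m; k in km⁻¹ = k in m⁻¹ × 1000):
⟨n⟩ = (1/(Z₂−Z₁)) ∫ n₀ e^(−kZ) dZ = n₀·(e^(−k·Z₁) − e^(−k·Z₂)) / (k·(Z₂−Z₁))
e^(−0.456×2.5) = 0.3198; e^(−0.456×5.3) = 0.0892
⟨n⟩ = 0.63 × (0.3198 − 0.0892) / (0.456 × 2.8) = 0.63 × 0.1806 = 0.1138

0.114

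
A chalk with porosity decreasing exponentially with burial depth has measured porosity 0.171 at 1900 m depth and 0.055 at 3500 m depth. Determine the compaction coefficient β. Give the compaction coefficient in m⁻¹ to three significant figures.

0.000709 m⁻¹

Working in km (1 km = 1000 m; β in km⁻¹ = β in m⁻¹ × 1000):
Athy: n(d) = n₀ e^(−βd) ⇒ n₁/n₂ = e^{β(d₂−d₁)} ⇒ β = ln(n₁/n₂)/(d₂−d₁)
β = ln(0.171/0.055) / (3.5 − 1.9) = ln(3.109) / 1.6 = 1.1343 / 1.6 = 0.709 km⁻¹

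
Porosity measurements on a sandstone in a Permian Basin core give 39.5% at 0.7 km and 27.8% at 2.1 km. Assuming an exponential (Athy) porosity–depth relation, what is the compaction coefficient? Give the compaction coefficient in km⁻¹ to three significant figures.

Athy: n(Z) = n₀ e^(−cZ) ⇒ n₁/n₂ = e^{c(Z₂−Z₁)} ⇒ c = ln(n₁/n₂)/(Z₂−Z₁)
c = ln(0.395/0.278) / (2.1 − 0.7) = ln(1.421) / 1.4 = 0.3513 / 1.4 = 0.2509 km⁻¹

0.251 km⁻¹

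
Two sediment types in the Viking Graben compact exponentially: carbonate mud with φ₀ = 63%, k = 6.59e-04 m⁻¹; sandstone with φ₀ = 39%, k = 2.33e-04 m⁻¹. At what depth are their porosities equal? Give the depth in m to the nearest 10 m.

1130 m

Working in km (1 km = 1000 m; k in km⁻¹ = k in m⁻¹ × 1000):
Set φ₀ₐ e^(−kₐz) = φ₀ᵦ e^(−kᵦz) ⇒ ln(φ₀ₐ/φ₀ᵦ) = (kₐ − kᵦ)·z
z = ln(0.63/0.39) / (0.659 − 0.233) = 0.4796 / 0.426 = 1.126 km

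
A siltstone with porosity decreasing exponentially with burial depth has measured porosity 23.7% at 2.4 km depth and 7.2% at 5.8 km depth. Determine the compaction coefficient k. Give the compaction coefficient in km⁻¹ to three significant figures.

Athy: n(z) = n₀ e^(−kz) ⇒ n₁/n₂ = e^{k(z₂−z₁)} ⇒ k = ln(n₁/n₂)/(z₂−z₁)
k = ln(0.237/0.072) / (5.8 − 2.4) = ln(3.292) / 3.4 = 1.1914 / 3.4 = 0.3504 km⁻¹

0.350 km⁻¹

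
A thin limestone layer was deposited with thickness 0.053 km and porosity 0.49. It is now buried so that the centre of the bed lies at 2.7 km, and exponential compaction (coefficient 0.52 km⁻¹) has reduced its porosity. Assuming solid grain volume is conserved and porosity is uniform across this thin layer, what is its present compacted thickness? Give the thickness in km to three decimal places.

Porosity at 2.7 km: n = 0.49·exp(−0.52×2.7) = 0.1204
Solid-volume conservation: h(1−n) = h₀(1−n₀) ⇒ h = h₀·(1−n₀)/(1−n)
h = 0.053 × (1 − 0.49)/(1 − 0.1204) = 0.053 × 0.5798 = 0.0307 km

0.031 km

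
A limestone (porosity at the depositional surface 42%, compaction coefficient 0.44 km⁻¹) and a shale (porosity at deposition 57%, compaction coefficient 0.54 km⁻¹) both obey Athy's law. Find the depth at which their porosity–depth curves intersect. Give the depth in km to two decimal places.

3.05 km

Set φ₀ₐ e^(−kₐZ) = φ₀ᵦ e^(−kᵦZ) ⇒ ln(φ₀ₐ/φ₀ᵦ) = (kₐ − kᵦ)·Z
Z = ln(0.42/0.57) / (0.44 − 0.54) = -0.3054 / -0.1 = 3.054 km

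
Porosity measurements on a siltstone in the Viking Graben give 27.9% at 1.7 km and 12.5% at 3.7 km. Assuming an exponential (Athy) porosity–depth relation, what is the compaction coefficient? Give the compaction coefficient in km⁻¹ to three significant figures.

Athy: phi(Z) = phi₀ e^(−kZ) ⇒ phi₁/phi₂ = e^{k(Z₂−Z₁)} ⇒ k = ln(phi₁/phi₂)/(Z₂−Z₁)
k = ln(0.279/0.125) / (3.7 − 1.7) = ln(2.232) / 2 = 0.8029 / 2 = 0.4014 km⁻¹

0.401 km⁻¹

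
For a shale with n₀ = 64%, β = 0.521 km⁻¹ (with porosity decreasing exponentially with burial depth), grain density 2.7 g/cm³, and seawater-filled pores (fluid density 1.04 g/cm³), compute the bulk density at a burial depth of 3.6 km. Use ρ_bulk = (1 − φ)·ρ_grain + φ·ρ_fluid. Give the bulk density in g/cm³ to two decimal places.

2.54 g/cm³

Porosity at depth: n = 0.64·exp(−0.521×3.6) = 0.64×0.1533 = 0.0981
Bulk density: ρ_b = (1−n)ρ_g + n·ρ_f = 0.9019×2.7 + 0.0981×1.04
       = 2.435 + 0.102 = 2.537 g/cm³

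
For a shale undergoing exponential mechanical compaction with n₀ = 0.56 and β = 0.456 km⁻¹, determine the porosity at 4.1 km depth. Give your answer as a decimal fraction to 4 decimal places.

0.0863

n = n₀·exp(−β·z) = 0.56 × exp(−0.456 × 4.1) = 0.56 × exp(−1.87)
  = 0.56 × 0.1542 = 0.0863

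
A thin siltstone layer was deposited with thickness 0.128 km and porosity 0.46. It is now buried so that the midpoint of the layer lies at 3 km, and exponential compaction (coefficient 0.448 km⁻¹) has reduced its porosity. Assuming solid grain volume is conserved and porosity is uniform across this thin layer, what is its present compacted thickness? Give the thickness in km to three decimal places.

0.079 km

Porosity at 3 km: phi = 0.46·exp(−0.448×3) = 0.1200
Solid-volume conservation: h(1−phi) = h₀(1−phi₀) ⇒ h = h₀·(1−phi₀)/(1−phi)
h = 0.128 × (1 − 0.46)/(1 − 0.1200) = 0.128 × 0.6136 = 0.0785 km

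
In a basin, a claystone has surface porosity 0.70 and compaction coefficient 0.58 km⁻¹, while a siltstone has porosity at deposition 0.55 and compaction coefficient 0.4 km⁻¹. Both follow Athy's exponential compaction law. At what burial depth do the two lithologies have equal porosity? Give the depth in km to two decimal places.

Set n₀ₐ e^(−cₐd) = n₀ᵦ e^(−cᵦd) ⇒ ln(n₀ₐ/n₀ᵦ) = (cₐ − cᵦ)·d
d = ln(0.7/0.55) / (0.58 − 0.4) = 0.2412 / 0.18 = 1.340 km

1.34 km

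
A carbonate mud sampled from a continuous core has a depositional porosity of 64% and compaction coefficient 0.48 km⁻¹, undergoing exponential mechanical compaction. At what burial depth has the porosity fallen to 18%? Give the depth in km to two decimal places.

Invert Athy's law: z = ln(n₀/n) / k
z = ln(0.64/0.18) / 0.48 = ln(3.556) / 0.48 = 1.2685 / 0.48 = 2.643 km

2.64 km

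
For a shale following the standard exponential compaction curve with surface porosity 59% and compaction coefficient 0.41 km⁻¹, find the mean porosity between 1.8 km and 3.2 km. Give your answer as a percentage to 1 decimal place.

⟨φ⟩ = (1/(d₂−d₁)) ∫ φ₀ e^(−kd) dd = φ₀·(e^(−k·d₁) − e^(−k·d₂)) / (k·(d₂−d₁))
e^(−0.41×1.8) = 0.4781; e^(−0.41×3.2) = 0.2693
⟨φ⟩ = 0.59 × (0.4781 − 0.2693) / (0.41 × 1.4) = 0.59 × 0.3637 = 0.2146

21.5%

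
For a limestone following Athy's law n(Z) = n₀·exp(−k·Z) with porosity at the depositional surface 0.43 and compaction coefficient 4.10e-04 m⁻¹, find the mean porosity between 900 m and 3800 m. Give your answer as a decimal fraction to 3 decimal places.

0.174

Working in km (1 km = 1000 m; k in km⁻¹ = k in m⁻¹ × 1000):
⟨n⟩ = (1/(Z₂−Z₁)) ∫ n₀ e^(−kZ) dZ = n₀·(e^(−k·Z₁) − e^(−k·Z₂)) / (k·(Z₂−Z₁))
e^(−0.41×0.9) = 0.6914; e^(−0.41×3.8) = 0.2106
⟨n⟩ = 0.43 × (0.6914 − 0.2106) / (0.41 × 2.9) = 0.43 × 0.4044 = 0.1739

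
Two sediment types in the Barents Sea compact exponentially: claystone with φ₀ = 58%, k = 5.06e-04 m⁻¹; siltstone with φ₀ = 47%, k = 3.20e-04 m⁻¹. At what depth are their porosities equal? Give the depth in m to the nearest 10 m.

Working in km (1 km = 1000 m; k in km⁻¹ = k in m⁻¹ × 1000):
Set φ₀ₐ e^(−kₐd) = φ₀ᵦ e^(−kᵦd) ⇒ ln(φ₀ₐ/φ₀ᵦ) = (kₐ − kᵦ)·d
d = ln(0.58/0.47) / (0.506 − 0.32) = 0.2103 / 0.186 = 1.131 km

1130 m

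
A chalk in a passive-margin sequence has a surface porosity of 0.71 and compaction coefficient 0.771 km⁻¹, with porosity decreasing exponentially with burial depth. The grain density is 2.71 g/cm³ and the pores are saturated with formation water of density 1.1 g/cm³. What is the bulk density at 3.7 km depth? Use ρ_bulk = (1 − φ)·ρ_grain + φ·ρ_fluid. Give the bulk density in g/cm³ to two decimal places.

2.64 g/cm³

Porosity at depth: phi = 0.71·exp(−0.771×3.7) = 0.71×0.0577 = 0.0410
Bulk density: ρ_b = (1−phi)ρ_g + phi·ρ_f = 0.9590×2.71 + 0.0410×1.1
       = 2.599 + 0.045 = 2.644 g/cm³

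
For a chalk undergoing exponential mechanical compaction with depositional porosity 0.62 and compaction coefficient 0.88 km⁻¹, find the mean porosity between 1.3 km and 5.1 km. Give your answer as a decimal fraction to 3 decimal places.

0.057

⟨phi⟩ = (1/(z₂−z₁)) ∫ phi₀ e^(−cz) dz = phi₀·(e^(−c·z₁) − e^(−c·z₂)) / (c·(z₂−z₁))
e^(−0.88×1.3) = 0.3185; e^(−0.88×5.1) = 0.0112
⟨phi⟩ = 0.62 × (0.3185 − 0.0112) / (0.88 × 3.8) = 0.62 × 0.0919 = 0.0570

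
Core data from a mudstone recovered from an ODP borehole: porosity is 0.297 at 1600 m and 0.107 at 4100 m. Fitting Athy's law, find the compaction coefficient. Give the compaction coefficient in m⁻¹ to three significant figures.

Working in km (1 km = 1000 m; β in km⁻¹ = β in m⁻¹ × 1000):
Athy: φ(Z) = φ₀ e^(−βZ) ⇒ φ₁/φ₂ = e^{β(Z₂−Z₁)} ⇒ β = ln(φ₁/φ₂)/(Z₂−Z₁)
β = ln(0.297/0.107) / (4.1 − 1.6) = ln(2.776) / 2.5 = 1.0209 / 2.5 = 0.4084 km⁻¹

0.000408 m⁻¹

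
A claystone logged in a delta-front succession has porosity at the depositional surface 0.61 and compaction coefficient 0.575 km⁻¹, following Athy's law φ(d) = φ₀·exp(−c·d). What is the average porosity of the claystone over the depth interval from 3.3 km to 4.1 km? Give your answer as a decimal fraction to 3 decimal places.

0.073

⟨φ⟩ = (1/(d₂−d₁)) ∫ φ₀ e^(−cd) dd = φ₀·(e^(−c·d₁) − e^(−c·d₂)) / (c·(d₂−d₁))
e^(−0.575×3.3) = 0.1499; e^(−0.575×4.1) = 0.0947
⟨φ⟩ = 0.61 × (0.1499 − 0.0947) / (0.575 × 0.8) = 0.61 × 0.1202 = 0.0733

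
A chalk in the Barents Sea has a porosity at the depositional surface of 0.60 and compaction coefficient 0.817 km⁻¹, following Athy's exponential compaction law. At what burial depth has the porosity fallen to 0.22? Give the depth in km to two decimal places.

1.23 km

Invert Athy's law: Z = ln(phi₀/phi) / c
Z = ln(0.6/0.22) / 0.817 = ln(2.727) / 0.817 = 1.0033 / 0.817 = 1.228 km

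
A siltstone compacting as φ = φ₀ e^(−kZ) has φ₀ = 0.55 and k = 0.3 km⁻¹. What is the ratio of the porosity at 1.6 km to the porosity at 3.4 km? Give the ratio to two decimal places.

φ(Z₁)/φ(Z₂) = e^(−k·Z₁)/e^(−k·Z₂) = e^{k(Z₂−Z₁)}
= exp(0.3 × 1.8) = exp(0.54) = 1.7160

1.72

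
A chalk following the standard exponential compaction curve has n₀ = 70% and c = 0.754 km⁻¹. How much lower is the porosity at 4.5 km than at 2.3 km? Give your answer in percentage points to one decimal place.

n(2.3) = 0.7·e^(−0.754×2.3) = 0.1236
n(4.5) = 0.7·e^(−0.754×4.5) = 0.0235
Δn = 0.1236 − 0.0235 = 0.1001

10.0 percentage points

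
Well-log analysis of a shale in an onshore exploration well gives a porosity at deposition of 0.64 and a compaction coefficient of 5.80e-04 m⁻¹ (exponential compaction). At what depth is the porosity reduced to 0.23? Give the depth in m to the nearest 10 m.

Working in km (1 km = 1000 m; c in km⁻¹ = c in m⁻¹ × 1000):
Invert Athy's law: z = ln(φ₀/φ) / c
z = ln(0.64/0.23) / 0.58 = ln(2.783) / 0.58 = 1.0234 / 0.58 = 1.764 km

1760 m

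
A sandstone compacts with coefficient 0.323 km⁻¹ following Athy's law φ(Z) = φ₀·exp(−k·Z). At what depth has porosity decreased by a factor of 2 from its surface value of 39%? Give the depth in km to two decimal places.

2.15 km

φ/φ₀ = 1/2 ⇒ exp(−k·Z) = 1/2 ⇒ Z = ln(2) / k
Z = 0.6931 / 0.323 = 2.146 km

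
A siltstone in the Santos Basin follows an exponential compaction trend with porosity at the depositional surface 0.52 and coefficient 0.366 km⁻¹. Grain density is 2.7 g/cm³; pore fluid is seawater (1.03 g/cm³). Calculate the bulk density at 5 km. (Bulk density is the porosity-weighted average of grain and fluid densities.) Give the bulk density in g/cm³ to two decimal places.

Porosity at depth: φ = 0.52·exp(−0.366×5) = 0.52×0.1604 = 0.0834
Bulk density: ρ_b = (1−φ)ρ_g + φ·ρ_f = 0.9166×2.7 + 0.0834×1.03
       = 2.475 + 0.086 = 2.561 g/cm³

2.56 g/cm³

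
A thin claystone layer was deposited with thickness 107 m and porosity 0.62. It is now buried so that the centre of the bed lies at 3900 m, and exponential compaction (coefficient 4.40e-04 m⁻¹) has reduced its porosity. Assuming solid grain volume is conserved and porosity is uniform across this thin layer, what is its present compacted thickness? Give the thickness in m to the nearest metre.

46 m

Working in km (1 km = 1000 m; β in km⁻¹ = β in m⁻¹ × 1000):
Porosity at 3.9 km: φ = 0.62·exp(−0.44×3.9) = 0.1115
Solid-volume conservation: h(1−φ) = h₀(1−φ₀) ⇒ h = h₀·(1−φ₀)/(1−φ)
h = 0.107 × (1 − 0.62)/(1 − 0.1115) = 0.107 × 0.4277 = 0.0458 km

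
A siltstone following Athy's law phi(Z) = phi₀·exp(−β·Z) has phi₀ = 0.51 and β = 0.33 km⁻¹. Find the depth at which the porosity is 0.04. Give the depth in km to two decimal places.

7.71 km

Invert Athy's law: Z = ln(phi₀/phi) / β
Z = ln(0.51/0.04) / 0.33 = ln(12.75) / 0.33 = 2.5455 / 0.33 = 7.714 km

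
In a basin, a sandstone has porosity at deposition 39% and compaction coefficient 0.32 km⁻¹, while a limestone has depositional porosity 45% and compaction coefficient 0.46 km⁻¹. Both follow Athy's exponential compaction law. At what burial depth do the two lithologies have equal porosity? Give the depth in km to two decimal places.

1.02 km

Set phi₀ₐ e^(−cₐd) = phi₀ᵦ e^(−cᵦd) ⇒ ln(phi₀ₐ/phi₀ᵦ) = (cₐ − cᵦ)·d
d = ln(0.39/0.45) / (0.32 − 0.46) = -0.1431 / -0.14 = 1.022 km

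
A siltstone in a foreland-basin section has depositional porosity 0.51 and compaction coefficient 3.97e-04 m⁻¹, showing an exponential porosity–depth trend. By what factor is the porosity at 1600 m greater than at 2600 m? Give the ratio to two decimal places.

Working in km (1 km = 1000 m; c in km⁻¹ = c in m⁻¹ × 1000):
φ(d₁)/φ(d₂) = e^(−c·d₁)/e^(−c·d₂) = e^{c(d₂−d₁)}
= exp(0.397 × 1) = exp(0.397) = 1.4874

1.49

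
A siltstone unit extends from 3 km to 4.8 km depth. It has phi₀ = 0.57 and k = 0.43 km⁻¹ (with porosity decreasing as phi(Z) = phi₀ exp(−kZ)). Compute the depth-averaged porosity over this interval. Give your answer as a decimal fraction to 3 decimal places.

⟨phi⟩ = (1/(Z₂−Z₁)) ∫ phi₀ e^(−kZ) dZ = phi₀·(e^(−k·Z₁) − e^(−k·Z₂)) / (k·(Z₂−Z₁))
e^(−0.43×3) = 0.2753; e^(−0.43×4.8) = 0.1269
⟨phi⟩ = 0.57 × (0.2753 − 0.1269) / (0.43 × 1.8) = 0.57 × 0.1916 = 0.1092

0.109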